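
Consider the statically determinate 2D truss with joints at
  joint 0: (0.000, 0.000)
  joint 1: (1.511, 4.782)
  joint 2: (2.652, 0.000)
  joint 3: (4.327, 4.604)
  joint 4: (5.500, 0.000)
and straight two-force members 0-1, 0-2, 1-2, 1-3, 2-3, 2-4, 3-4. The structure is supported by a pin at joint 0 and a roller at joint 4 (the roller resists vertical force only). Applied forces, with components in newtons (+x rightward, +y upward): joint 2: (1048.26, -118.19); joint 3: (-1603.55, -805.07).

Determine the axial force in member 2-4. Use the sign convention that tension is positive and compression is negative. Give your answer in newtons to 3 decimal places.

N=5 nodes, M=7 members, R=3 reactions → 2N=10, M+R=10
member 0 (0-1): L=5.0150, (cx,cy)=(0.3013,0.9535)
member 1 (0-2): L=2.6520, (cx,cy)=(1.0000,0.0000)
member 2 (1-2): L=4.9162, (cx,cy)=(0.2321,-0.9727)
member 3 (1-3): L=2.8216, (cx,cy)=(0.9980,-0.0631)
member 4 (2-3): L=4.8992, (cx,cy)=(0.3419,0.9397)
member 5 (2-4): L=2.8480, (cx,cy)=(1.0000,0.0000)
member 6 (3-4): L=4.7511, (cx,cy)=(0.2469,-0.9690)
solve A·x = −loads:
  F[0-1] = -1651.9828 N (compression)
  F[0-2] = -57.5582 N (compression)
  F[1-2] = +1677.0754 N (tension)
  F[1-3] = -888.7311 N (compression)
  F[2-3] = -1610.1186 N (compression)
  F[2-4] = -166.1047 N (compression)
  F[3-4] = +672.7848 N (tension)
  Rx@0 = +555.2900 N
  Ry@0 = +1575.2175 N
  Ry@4 = -651.9575 N

-166.105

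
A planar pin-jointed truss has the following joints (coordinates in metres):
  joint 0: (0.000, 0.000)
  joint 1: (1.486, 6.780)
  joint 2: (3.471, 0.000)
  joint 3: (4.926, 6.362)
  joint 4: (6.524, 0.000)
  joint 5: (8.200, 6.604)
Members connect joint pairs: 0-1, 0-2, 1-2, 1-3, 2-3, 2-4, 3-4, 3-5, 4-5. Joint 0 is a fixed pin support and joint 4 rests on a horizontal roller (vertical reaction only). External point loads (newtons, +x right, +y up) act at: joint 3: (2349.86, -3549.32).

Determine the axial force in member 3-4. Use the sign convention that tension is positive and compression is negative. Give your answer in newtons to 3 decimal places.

-5125.881

N=6 nodes, M=9 members, R=3 reactions → 2N=12, M+R=12
member 0 (0-1): L=6.9409, (cx,cy)=(0.2141,0.9768)
member 1 (0-2): L=3.4710, (cx,cy)=(1.0000,0.0000)
member 2 (1-2): L=7.0646, (cx,cy)=(0.2810,-0.9597)
member 3 (1-3): L=3.4653, (cx,cy)=(0.9927,-0.1206)
member 4 (2-3): L=6.5263, (cx,cy)=(0.2229,0.9748)
member 5 (2-4): L=3.0530, (cx,cy)=(1.0000,0.0000)
member 6 (3-4): L=6.5596, (cx,cy)=(0.2436,-0.9699)
member 7 (3-5): L=3.2829, (cx,cy)=(0.9973,0.0737)
member 8 (4-5): L=6.8134, (cx,cy)=(0.2460,0.9693)
solve A·x = −loads:
  F[0-1] = +1455.8901 N (tension)
  F[0-2] = +2038.1654 N (tension)
  F[1-2] = -1577.4111 N (compression)
  F[1-3] = +760.4656 N (tension)
  F[2-3] = +1552.9501 N (tension)
  F[2-4] = +1248.7240 N (tension)
  F[3-4] = -5125.8811 N (compression)
  F[3-5] = -0.0000 N (tension)
  F[4-5] = +0.0000 N (tension)
  Rx@0 = -2349.8600 N
  Ry@0 = -1422.1330 N
  Ry@4 = +4971.4530 N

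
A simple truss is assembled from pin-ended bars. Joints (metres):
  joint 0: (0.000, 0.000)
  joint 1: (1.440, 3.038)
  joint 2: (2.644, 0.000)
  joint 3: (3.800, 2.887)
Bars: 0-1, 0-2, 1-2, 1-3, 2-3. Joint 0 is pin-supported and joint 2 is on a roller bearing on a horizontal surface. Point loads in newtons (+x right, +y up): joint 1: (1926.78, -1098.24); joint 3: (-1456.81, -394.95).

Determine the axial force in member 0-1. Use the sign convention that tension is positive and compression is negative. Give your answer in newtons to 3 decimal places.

N=4 nodes, M=5 members, R=3 reactions → 2N=8, M+R=8
member 0 (0-1): L=3.3620, (cx,cy)=(0.4283,0.9036)
member 1 (0-2): L=2.6440, (cx,cy)=(1.0000,0.0000)
member 2 (1-2): L=3.2679, (cx,cy)=(0.3684,-0.9297)
member 3 (1-3): L=2.3648, (cx,cy)=(0.9980,-0.0639)
member 4 (2-3): L=3.1098, (cx,cy)=(0.3717,0.9283)
solve A·x = −loads:
  F[0-1] = +327.3189 N (tension)
  F[0-2] = +329.7739 N (tension)
  F[1-2] = -1412.3513 N (compression)
  F[1-3] = -1268.8146 N (compression)
  F[2-3] = -512.7056 N (compression)
  Rx@0 = -469.9700 N
  Ry@0 = -295.7747 N
  Ry@2 = +1788.9647 N

327.319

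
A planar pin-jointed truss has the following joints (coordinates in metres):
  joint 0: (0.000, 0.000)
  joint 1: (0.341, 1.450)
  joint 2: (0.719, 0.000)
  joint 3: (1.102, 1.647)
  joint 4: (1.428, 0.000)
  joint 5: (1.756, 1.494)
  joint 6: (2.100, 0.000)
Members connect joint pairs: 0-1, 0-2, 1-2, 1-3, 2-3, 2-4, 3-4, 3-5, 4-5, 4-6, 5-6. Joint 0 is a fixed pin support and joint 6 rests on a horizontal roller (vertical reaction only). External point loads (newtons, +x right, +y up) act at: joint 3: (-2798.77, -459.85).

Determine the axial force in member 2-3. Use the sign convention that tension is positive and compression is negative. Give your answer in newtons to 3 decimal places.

N=7 nodes, M=11 members, R=3 reactions → 2N=14, M+R=14
member 0 (0-1): L=1.4896, (cx,cy)=(0.2289,0.9734)
member 1 (0-2): L=0.7190, (cx,cy)=(1.0000,0.0000)
member 2 (1-2): L=1.4985, (cx,cy)=(0.2523,-0.9677)
member 3 (1-3): L=0.7861, (cx,cy)=(0.9681,0.2506)
member 4 (2-3): L=1.6909, (cx,cy)=(0.2265,0.9740)
member 5 (2-4): L=0.7090, (cx,cy)=(1.0000,0.0000)
member 6 (3-4): L=1.6790, (cx,cy)=(0.1942,-0.9810)
member 7 (3-5): L=0.6717, (cx,cy)=(0.9737,-0.2278)
member 8 (4-5): L=1.5296, (cx,cy)=(0.2144,0.9767)
member 9 (4-6): L=0.6720, (cx,cy)=(1.0000,0.0000)
member 10 (5-6): L=1.5331, (cx,cy)=(0.2244,-0.9745)
solve A·x = −loads:
  F[0-1] = -2479.4180 N (compression)
  F[0-2] = -2231.1641 N (compression)
  F[1-2] = +2194.3086 N (tension)
  F[1-3] = -1158.0965 N (compression)
  F[2-3] = -2180.0001 N (compression)
  F[2-4] = -1183.8592 N (compression)
  F[3-4] = +1792.2906 N (tension)
  F[3-5] = +858.4212 N (tension)
  F[4-5] = -1800.0535 N (compression)
  F[4-6] = -449.8534 N (compression)
  F[5-6] = +2004.8451 N (tension)
  Rx@0 = +2798.7700 N
  Ry@0 = +2413.5736 N
  Ry@6 = -1953.7236 N

-2180.000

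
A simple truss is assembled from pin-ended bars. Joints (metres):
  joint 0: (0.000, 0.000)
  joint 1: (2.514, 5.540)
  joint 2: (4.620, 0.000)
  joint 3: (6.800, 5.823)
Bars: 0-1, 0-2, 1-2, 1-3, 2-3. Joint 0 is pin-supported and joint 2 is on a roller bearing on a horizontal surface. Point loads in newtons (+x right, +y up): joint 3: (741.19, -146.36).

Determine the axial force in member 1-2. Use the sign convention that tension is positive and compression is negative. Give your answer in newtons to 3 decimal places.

N=4 nodes, M=5 members, R=3 reactions → 2N=8, M+R=8
member 0 (0-1): L=6.0837, (cx,cy)=(0.4132,0.9106)
member 1 (0-2): L=4.6200, (cx,cy)=(1.0000,0.0000)
member 2 (1-2): L=5.9268, (cx,cy)=(0.3553,-0.9347)
member 3 (1-3): L=4.2953, (cx,cy)=(0.9978,0.0659)
member 4 (2-3): L=6.2177, (cx,cy)=(0.3506,0.9365)
solve A·x = −loads:
  F[0-1] = +1101.7154 N (tension)
  F[0-2] = +285.9246 N (tension)
  F[1-2] = -1015.6418 N (compression)
  F[1-3] = +817.9363 N (tension)
  F[2-3] = -213.8235 N (compression)
  Rx@0 = -741.1900 N
  Ry@0 = -1003.2498 N
  Ry@2 = +1149.6098 N

-1015.642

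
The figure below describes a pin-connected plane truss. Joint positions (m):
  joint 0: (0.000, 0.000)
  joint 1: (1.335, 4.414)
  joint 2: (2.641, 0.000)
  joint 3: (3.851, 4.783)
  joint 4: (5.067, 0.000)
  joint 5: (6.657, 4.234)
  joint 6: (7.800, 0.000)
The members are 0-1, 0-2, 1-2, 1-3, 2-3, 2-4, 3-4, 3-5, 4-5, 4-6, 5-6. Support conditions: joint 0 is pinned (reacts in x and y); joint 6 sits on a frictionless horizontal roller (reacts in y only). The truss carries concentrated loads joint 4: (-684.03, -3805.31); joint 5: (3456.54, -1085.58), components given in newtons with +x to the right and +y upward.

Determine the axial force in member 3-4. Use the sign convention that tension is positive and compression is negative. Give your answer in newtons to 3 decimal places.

N=7 nodes, M=11 members, R=3 reactions → 2N=14, M+R=14
member 0 (0-1): L=4.6115, (cx,cy)=(0.2895,0.9572)
member 1 (0-2): L=2.6410, (cx,cy)=(1.0000,0.0000)
member 2 (1-2): L=4.6032, (cx,cy)=(0.2837,-0.9589)
member 3 (1-3): L=2.5429, (cx,cy)=(0.9894,0.1451)
member 4 (2-3): L=4.9337, (cx,cy)=(0.2453,0.9695)
member 5 (2-4): L=2.4260, (cx,cy)=(1.0000,0.0000)
member 6 (3-4): L=4.9352, (cx,cy)=(0.2464,-0.9692)
member 7 (3-5): L=2.8592, (cx,cy)=(0.9814,-0.1920)
member 8 (4-5): L=4.5227, (cx,cy)=(0.3516,0.9362)
member 9 (4-6): L=2.7330, (cx,cy)=(1.0000,0.0000)
member 10 (5-6): L=4.3856, (cx,cy)=(0.2606,-0.9654)
solve A·x = −loads:
  F[0-1] = +401.0529 N (tension)
  F[0-2] = +2656.4069 N (tension)
  F[1-2] = -366.6617 N (compression)
  F[1-3] = +222.4867 N (tension)
  F[2-3] = +362.6710 N (tension)
  F[2-4] = +2463.4320 N (tension)
  F[3-4] = -482.4863 N (compression)
  F[3-5] = +436.0746 N (tension)
  F[4-5] = +4564.2793 N (tension)
  F[4-6] = +1423.9635 N (tension)
  F[5-6] = -5463.5946 N (compression)
  Rx@0 = -2772.5100 N
  Ry@0 = -383.8795 N
  Ry@6 = +5274.7695 N

-482.486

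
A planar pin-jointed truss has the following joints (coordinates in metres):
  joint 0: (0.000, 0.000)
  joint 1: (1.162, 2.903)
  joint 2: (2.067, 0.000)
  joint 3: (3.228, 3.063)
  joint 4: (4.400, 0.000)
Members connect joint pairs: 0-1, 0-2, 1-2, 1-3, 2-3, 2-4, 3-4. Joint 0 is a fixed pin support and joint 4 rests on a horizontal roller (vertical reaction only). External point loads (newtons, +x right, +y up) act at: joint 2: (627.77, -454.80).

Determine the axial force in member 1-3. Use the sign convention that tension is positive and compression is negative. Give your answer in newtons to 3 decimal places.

N=5 nodes, M=7 members, R=3 reactions → 2N=10, M+R=10
member 0 (0-1): L=3.1269, (cx,cy)=(0.3716,0.9284)
member 1 (0-2): L=2.0670, (cx,cy)=(1.0000,0.0000)
member 2 (1-2): L=3.0408, (cx,cy)=(0.2976,-0.9547)
member 3 (1-3): L=2.0722, (cx,cy)=(0.9970,0.0772)
member 4 (2-3): L=3.2757, (cx,cy)=(0.3544,0.9351)
member 5 (2-4): L=2.3330, (cx,cy)=(1.0000,0.0000)
member 6 (3-4): L=3.2796, (cx,cy)=(0.3574,-0.9340)
solve A·x = −loads:
  F[0-1] = -259.7483 N (compression)
  F[0-2] = +724.2954 N (tension)
  F[1-2] = +238.9936 N (tension)
  F[1-3] = -168.1566 N (compression)
  F[2-3] = +242.3709 N (tension)
  F[2-4] = +81.7502 N (tension)
  F[3-4] = -228.7587 N (compression)
  Rx@0 = -627.7700 N
  Ry@0 = +241.1474 N
  Ry@4 = +213.6526 N

-168.157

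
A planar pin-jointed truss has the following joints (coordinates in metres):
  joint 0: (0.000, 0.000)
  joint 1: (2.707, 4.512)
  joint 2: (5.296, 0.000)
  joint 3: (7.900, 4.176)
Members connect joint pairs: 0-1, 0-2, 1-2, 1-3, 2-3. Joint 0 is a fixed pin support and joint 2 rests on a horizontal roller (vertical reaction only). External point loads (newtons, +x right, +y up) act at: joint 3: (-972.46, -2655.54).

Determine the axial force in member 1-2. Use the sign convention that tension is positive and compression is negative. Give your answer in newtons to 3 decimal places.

N=4 nodes, M=5 members, R=3 reactions → 2N=8, M+R=8
member 0 (0-1): L=5.2617, (cx,cy)=(0.5145,0.8575)
member 1 (0-2): L=5.2960, (cx,cy)=(1.0000,0.0000)
member 2 (1-2): L=5.2020, (cx,cy)=(0.4977,-0.8674)
member 3 (1-3): L=5.2039, (cx,cy)=(0.9979,-0.0646)
member 4 (2-3): L=4.9214, (cx,cy)=(0.5291,0.8485)
solve A·x = −loads:
  F[0-1] = +628.4518 N (tension)
  F[0-2] = -1295.7782 N (compression)
  F[1-2] = -670.3242 N (compression)
  F[1-3] = +658.3061 N (tension)
  F[2-3] = -3079.4270 N (compression)
  Rx@0 = +972.4600 N
  Ry@0 = -538.9035 N
  Ry@2 = +3194.4435 N

-670.324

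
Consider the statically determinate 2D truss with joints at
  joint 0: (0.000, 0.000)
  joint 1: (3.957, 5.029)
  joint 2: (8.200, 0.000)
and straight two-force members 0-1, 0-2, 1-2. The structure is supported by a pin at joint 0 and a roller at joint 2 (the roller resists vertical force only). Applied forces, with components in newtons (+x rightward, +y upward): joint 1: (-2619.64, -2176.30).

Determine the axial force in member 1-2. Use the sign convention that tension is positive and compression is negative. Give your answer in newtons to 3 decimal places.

N=3 nodes, M=3 members, R=3 reactions → 2N=6, M+R=6
member 0 (0-1): L=6.3991, (cx,cy)=(0.6184,0.7859)
member 1 (0-2): L=8.2000, (cx,cy)=(1.0000,0.0000)
member 2 (1-2): L=6.5798, (cx,cy)=(0.6449,-0.7643)
solve A·x = −loads:
  F[0-1] = -3477.2162 N (compression)
  F[0-2] = -469.4455 N (compression)
  F[1-2] = +727.9901 N (tension)
  Rx@0 = +2619.6400 N
  Ry@0 = +2732.7086 N
  Ry@2 = -556.4086 N

727.990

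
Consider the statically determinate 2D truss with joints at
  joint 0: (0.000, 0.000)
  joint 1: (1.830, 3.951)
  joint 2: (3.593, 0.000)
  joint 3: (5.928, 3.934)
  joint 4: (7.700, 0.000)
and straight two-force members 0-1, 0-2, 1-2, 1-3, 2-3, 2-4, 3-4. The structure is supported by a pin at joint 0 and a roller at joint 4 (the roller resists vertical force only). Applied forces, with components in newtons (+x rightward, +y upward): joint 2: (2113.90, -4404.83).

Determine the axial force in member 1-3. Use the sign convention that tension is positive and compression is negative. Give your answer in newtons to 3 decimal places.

-2140.532

N=5 nodes, M=7 members, R=3 reactions → 2N=10, M+R=10
member 0 (0-1): L=4.3542, (cx,cy)=(0.4203,0.9074)
member 1 (0-2): L=3.5930, (cx,cy)=(1.0000,0.0000)
member 2 (1-2): L=4.3265, (cx,cy)=(0.4075,-0.9132)
member 3 (1-3): L=4.0980, (cx,cy)=(1.0000,-0.0041)
member 4 (2-3): L=4.5748, (cx,cy)=(0.5104,0.8599)
member 5 (2-4): L=4.1070, (cx,cy)=(1.0000,0.0000)
member 6 (3-4): L=4.3147, (cx,cy)=(0.4107,-0.9118)
solve A·x = −loads:
  F[0-1] = -2589.2099 N (compression)
  F[0-2] = +3202.0962 N (tension)
  F[1-2] = +2582.4430 N (tension)
  F[1-3] = -2140.5319 N (compression)
  F[2-3] = +2379.8572 N (tension)
  F[2-4] = +925.8167 N (tension)
  F[3-4] = -2254.2830 N (compression)
  Rx@0 = -2113.9000 N
  Ry@0 = +2349.4334 N
  Ry@4 = +2055.3966 N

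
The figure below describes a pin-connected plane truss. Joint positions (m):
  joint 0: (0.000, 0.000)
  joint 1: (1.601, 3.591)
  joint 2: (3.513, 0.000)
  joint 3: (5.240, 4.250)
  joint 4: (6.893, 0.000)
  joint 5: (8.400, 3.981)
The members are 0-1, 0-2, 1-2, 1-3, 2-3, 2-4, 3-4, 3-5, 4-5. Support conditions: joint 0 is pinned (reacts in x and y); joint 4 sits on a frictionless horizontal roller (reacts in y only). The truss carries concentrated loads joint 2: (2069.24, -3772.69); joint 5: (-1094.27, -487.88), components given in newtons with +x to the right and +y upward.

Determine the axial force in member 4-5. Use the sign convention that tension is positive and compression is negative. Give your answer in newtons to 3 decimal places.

-601.874

N=6 nodes, M=9 members, R=3 reactions → 2N=12, M+R=12
member 0 (0-1): L=3.9317, (cx,cy)=(0.4072,0.9133)
member 1 (0-2): L=3.5130, (cx,cy)=(1.0000,0.0000)
member 2 (1-2): L=4.0683, (cx,cy)=(0.4700,-0.8827)
member 3 (1-3): L=3.6982, (cx,cy)=(0.9840,0.1782)
member 4 (2-3): L=4.5875, (cx,cy)=(0.3765,0.9264)
member 5 (2-4): L=3.3800, (cx,cy)=(1.0000,0.0000)
member 6 (3-4): L=4.5601, (cx,cy)=(0.3625,-0.9320)
member 7 (3-5): L=3.1714, (cx,cy)=(0.9964,-0.0848)
member 8 (4-5): L=4.2567, (cx,cy)=(0.3540,0.9352)
solve A·x = −loads:
  F[0-1] = -2600.6461 N (compression)
  F[0-2] = +2033.9534 N (tension)
  F[1-2] = +2256.1697 N (tension)
  F[1-3] = -2153.7997 N (compression)
  F[2-3] = +1922.6593 N (tension)
  F[2-4] = +301.2563 N (tension)
  F[3-4] = -1418.9086 N (compression)
  F[3-5] = -884.3751 N (compression)
  F[4-5] = -601.8737 N (compression)
  Rx@0 = -974.9700 N
  Ry@0 = +2375.2714 N
  Ry@4 = +1885.2986 N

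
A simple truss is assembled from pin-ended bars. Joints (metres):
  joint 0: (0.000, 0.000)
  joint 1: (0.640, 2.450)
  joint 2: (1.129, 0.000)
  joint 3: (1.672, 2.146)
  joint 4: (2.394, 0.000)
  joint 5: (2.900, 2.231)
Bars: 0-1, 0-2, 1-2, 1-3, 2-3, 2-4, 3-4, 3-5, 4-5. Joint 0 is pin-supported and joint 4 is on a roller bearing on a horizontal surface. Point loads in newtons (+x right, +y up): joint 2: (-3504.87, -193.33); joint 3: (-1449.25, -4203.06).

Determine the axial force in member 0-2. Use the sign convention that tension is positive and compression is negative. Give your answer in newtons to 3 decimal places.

-4256.947

N=6 nodes, M=9 members, R=3 reactions → 2N=12, M+R=12
member 0 (0-1): L=2.5322, (cx,cy)=(0.2527,0.9675)
member 1 (0-2): L=1.1290, (cx,cy)=(1.0000,0.0000)
member 2 (1-2): L=2.4983, (cx,cy)=(0.1957,-0.9807)
member 3 (1-3): L=1.0758, (cx,cy)=(0.9592,-0.2826)
member 4 (2-3): L=2.2136, (cx,cy)=(0.2453,0.9694)
member 5 (2-4): L=1.2650, (cx,cy)=(1.0000,0.0000)
member 6 (3-4): L=2.2642, (cx,cy)=(0.3189,-0.9478)
member 7 (3-5): L=1.2309, (cx,cy)=(0.9976,0.0691)
member 8 (4-5): L=2.2877, (cx,cy)=(0.2212,0.9752)
solve A·x = −loads:
  F[0-1] = -2758.4215 N (compression)
  F[0-2] = -4256.9472 N (compression)
  F[1-2] = +3114.0114 N (tension)
  F[1-3] = -1362.1957 N (compression)
  F[2-3] = -2950.5965 N (compression)
  F[2-4] = +581.2084 N (tension)
  F[3-4] = -1822.6757 N (compression)
  F[3-5] = -0.0000 N (compression)
  F[4-5] = +0.0000 N (tension)
  Rx@0 = +4954.1200 N
  Ry@0 = +2668.8648 N
  Ry@4 = +1727.5252 N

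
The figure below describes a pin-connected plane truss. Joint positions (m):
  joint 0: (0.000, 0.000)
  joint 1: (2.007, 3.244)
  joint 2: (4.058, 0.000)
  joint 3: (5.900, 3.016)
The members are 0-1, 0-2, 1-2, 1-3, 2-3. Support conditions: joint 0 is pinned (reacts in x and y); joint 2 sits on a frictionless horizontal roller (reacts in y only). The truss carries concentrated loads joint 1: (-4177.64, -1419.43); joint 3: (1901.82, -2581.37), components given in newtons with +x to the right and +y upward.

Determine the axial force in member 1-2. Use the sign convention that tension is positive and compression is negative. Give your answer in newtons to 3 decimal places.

N=4 nodes, M=5 members, R=3 reactions → 2N=8, M+R=8
member 0 (0-1): L=3.8147, (cx,cy)=(0.5261,0.8504)
member 1 (0-2): L=4.0580, (cx,cy)=(1.0000,0.0000)
member 2 (1-2): L=3.8380, (cx,cy)=(0.5344,-0.8452)
member 3 (1-3): L=3.8997, (cx,cy)=(0.9983,-0.0585)
member 4 (2-3): L=3.5340, (cx,cy)=(0.5212,0.8534)
solve A·x = −loads:
  F[0-1] = -1730.7568 N (compression)
  F[0-2] = -1365.2187 N (compression)
  F[1-2] = -170.6835 N (compression)
  F[1-3] = +3364.0056 N (tension)
  F[2-3] = -2794.2674 N (compression)
  Rx@0 = +2275.8200 N
  Ry@0 = +1471.8439 N
  Ry@2 = +2528.9561 N

-170.684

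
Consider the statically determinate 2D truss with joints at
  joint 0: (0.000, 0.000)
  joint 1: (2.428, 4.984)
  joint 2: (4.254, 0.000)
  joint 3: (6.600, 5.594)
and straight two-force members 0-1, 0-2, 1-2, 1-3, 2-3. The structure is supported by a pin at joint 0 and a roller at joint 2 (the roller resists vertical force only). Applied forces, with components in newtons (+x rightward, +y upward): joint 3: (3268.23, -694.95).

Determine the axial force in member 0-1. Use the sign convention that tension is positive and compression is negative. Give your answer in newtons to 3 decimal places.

N=4 nodes, M=5 members, R=3 reactions → 2N=8, M+R=8
member 0 (0-1): L=5.5440, (cx,cy)=(0.4380,0.8990)
member 1 (0-2): L=4.2540, (cx,cy)=(1.0000,0.0000)
member 2 (1-2): L=5.3080, (cx,cy)=(0.3440,-0.9390)
member 3 (1-3): L=4.2164, (cx,cy)=(0.9895,0.1447)
member 4 (2-3): L=6.0660, (cx,cy)=(0.3867,0.9222)
solve A·x = −loads:
  F[0-1] = +5206.8757 N (tension)
  F[0-2] = +987.8555 N (tension)
  F[1-2] = -4394.7263 N (compression)
  F[1-3] = +3832.5299 N (tension)
  F[2-3] = -1354.8445 N (compression)
  Rx@0 = -3268.2300 N
  Ry@0 = -4680.9665 N
  Ry@2 = +5375.9165 N

5206.876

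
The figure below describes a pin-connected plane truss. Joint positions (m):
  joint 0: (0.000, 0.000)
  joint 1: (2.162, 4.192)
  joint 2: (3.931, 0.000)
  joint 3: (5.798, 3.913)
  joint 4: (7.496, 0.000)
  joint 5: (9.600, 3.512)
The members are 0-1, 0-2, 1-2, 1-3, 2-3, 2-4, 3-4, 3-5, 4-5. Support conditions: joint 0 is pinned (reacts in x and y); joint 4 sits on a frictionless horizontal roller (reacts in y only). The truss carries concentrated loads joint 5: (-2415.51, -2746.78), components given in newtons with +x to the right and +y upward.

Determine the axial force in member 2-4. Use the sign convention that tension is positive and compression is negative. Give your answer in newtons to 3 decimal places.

-1881.004

N=6 nodes, M=9 members, R=3 reactions → 2N=12, M+R=12
member 0 (0-1): L=4.7167, (cx,cy)=(0.4584,0.8888)
member 1 (0-2): L=3.9310, (cx,cy)=(1.0000,0.0000)
member 2 (1-2): L=4.5500, (cx,cy)=(0.3888,-0.9213)
member 3 (1-3): L=3.6467, (cx,cy)=(0.9971,-0.0765)
member 4 (2-3): L=4.3356, (cx,cy)=(0.4306,0.9025)
member 5 (2-4): L=3.5650, (cx,cy)=(1.0000,0.0000)
member 6 (3-4): L=4.2655, (cx,cy)=(0.3981,-0.9174)
member 7 (3-5): L=3.8231, (cx,cy)=(0.9945,-0.1049)
member 8 (4-5): L=4.0940, (cx,cy)=(0.5139,0.8578)
solve A·x = −loads:
  F[0-1] = -405.8822 N (compression)
  F[0-2] = -2229.4646 N (compression)
  F[1-2] = +420.6519 N (tension)
  F[1-3] = -350.6199 N (compression)
  F[2-3] = -429.4108 N (compression)
  F[2-4] = -1881.0037 N (compression)
  F[3-4] = +476.4930 N (tension)
  F[3-5] = -728.2029 N (compression)
  F[4-5] = -3291.0199 N (compression)
  Rx@0 = +2415.5100 N
  Ry@0 = +360.7319 N
  Ry@4 = +2386.0481 N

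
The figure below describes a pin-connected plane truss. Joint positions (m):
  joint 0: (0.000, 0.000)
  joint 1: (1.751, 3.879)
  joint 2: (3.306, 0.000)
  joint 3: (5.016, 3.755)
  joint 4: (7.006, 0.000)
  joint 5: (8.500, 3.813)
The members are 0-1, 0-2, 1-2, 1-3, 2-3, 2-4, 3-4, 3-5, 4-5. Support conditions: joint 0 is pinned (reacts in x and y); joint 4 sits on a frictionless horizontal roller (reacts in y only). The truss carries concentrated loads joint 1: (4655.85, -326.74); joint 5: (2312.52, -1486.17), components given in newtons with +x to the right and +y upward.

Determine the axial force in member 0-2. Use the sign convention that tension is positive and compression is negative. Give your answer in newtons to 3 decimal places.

N=6 nodes, M=9 members, R=3 reactions → 2N=12, M+R=12
member 0 (0-1): L=4.2559, (cx,cy)=(0.4114,0.9114)
member 1 (0-2): L=3.3060, (cx,cy)=(1.0000,0.0000)
member 2 (1-2): L=4.1791, (cx,cy)=(0.3721,-0.9282)
member 3 (1-3): L=3.2674, (cx,cy)=(0.9993,-0.0380)
member 4 (2-3): L=4.1260, (cx,cy)=(0.4144,0.9101)
member 5 (2-4): L=3.7000, (cx,cy)=(1.0000,0.0000)
member 6 (3-4): L=4.2497, (cx,cy)=(0.4683,-0.8836)
member 7 (3-5): L=3.4845, (cx,cy)=(0.9999,0.0166)
member 8 (4-5): L=4.0952, (cx,cy)=(0.3648,0.9311)
solve A·x = −loads:
  F[0-1] = +4287.9558 N (tension)
  F[0-2] = +5204.1792 N (tension)
  F[1-2] = -4512.9650 N (compression)
  F[1-3] = -1213.2955 N (compression)
  F[2-3] = +4602.8207 N (tension)
  F[2-4] = +1617.3394 N (tension)
  F[3-4] = -4738.0179 N (compression)
  F[3-5] = +2914.2374 N (tension)
  F[4-5] = -1648.2764 N (compression)
  Rx@0 = -6968.3700 N
  Ry@0 = -3908.2216 N
  Ry@4 = +5721.1316 N

5204.179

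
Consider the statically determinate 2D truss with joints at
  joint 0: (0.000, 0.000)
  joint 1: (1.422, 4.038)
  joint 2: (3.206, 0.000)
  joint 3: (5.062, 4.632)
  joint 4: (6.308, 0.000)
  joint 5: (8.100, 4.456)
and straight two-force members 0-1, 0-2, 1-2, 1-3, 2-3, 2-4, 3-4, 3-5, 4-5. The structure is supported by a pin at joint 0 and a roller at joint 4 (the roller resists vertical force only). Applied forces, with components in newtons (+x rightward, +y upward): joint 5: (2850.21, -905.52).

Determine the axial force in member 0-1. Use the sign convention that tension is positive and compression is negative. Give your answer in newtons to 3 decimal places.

2407.326

N=6 nodes, M=9 members, R=3 reactions → 2N=12, M+R=12
member 0 (0-1): L=4.2811, (cx,cy)=(0.3322,0.9432)
member 1 (0-2): L=3.2060, (cx,cy)=(1.0000,0.0000)
member 2 (1-2): L=4.4145, (cx,cy)=(0.4041,-0.9147)
member 3 (1-3): L=3.6881, (cx,cy)=(0.9869,0.1611)
member 4 (2-3): L=4.9900, (cx,cy)=(0.3719,0.9283)
member 5 (2-4): L=3.1020, (cx,cy)=(1.0000,0.0000)
member 6 (3-4): L=4.7967, (cx,cy)=(0.2598,-0.9657)
member 7 (3-5): L=3.0431, (cx,cy)=(0.9983,-0.0578)
member 8 (4-5): L=4.8028, (cx,cy)=(0.3731,0.9278)
solve A·x = −loads:
  F[0-1] = +2407.3256 N (tension)
  F[0-2] = +2050.5921 N (tension)
  F[1-2] = -2182.3800 N (compression)
  F[1-3] = +1703.8036 N (tension)
  F[2-3] = +2150.5248 N (tension)
  F[2-4] = +368.7756 N (tension)
  F[3-4] = -2539.8090 N (compression)
  F[3-5] = +3146.4525 N (tension)
  F[4-5] = -779.8590 N (compression)
  Rx@0 = -2850.2100 N
  Ry@0 = -2270.6448 N
  Ry@4 = +3176.1648 N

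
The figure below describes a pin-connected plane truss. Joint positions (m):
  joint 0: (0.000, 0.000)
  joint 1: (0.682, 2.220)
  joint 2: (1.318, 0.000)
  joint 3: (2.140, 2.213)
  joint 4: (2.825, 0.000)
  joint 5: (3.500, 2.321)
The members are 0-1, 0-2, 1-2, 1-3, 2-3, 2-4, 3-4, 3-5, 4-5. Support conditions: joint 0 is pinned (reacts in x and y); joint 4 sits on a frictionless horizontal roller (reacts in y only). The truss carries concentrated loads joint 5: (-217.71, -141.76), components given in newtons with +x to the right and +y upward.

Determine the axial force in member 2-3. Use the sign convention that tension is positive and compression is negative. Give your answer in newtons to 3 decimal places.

-155.118

N=6 nodes, M=9 members, R=3 reactions → 2N=12, M+R=12
member 0 (0-1): L=2.3224, (cx,cy)=(0.2937,0.9559)
member 1 (0-2): L=1.3180, (cx,cy)=(1.0000,0.0000)
member 2 (1-2): L=2.3093, (cx,cy)=(0.2754,-0.9613)
member 3 (1-3): L=1.4580, (cx,cy)=(1.0000,-0.0048)
member 4 (2-3): L=2.3607, (cx,cy)=(0.3482,0.9374)
member 5 (2-4): L=1.5070, (cx,cy)=(1.0000,0.0000)
member 6 (3-4): L=2.3166, (cx,cy)=(0.2957,-0.9553)
member 7 (3-5): L=1.3643, (cx,cy)=(0.9969,0.0792)
member 8 (4-5): L=2.4172, (cx,cy)=(0.2793,0.9602)
solve A·x = −loads:
  F[0-1] = -151.6850 N (compression)
  F[0-2] = -173.1658 N (compression)
  F[1-2] = +151.2606 N (tension)
  F[1-3] = -86.2034 N (compression)
  F[2-3] = -155.1181 N (compression)
  F[2-4] = -77.4959 N (compression)
  F[3-4] = +136.7668 N (tension)
  F[3-5] = -181.2239 N (compression)
  F[4-5] = -132.6927 N (compression)
  Rx@0 = +217.7100 N
  Ry@0 = +144.9971 N
  Ry@4 = -3.2371 N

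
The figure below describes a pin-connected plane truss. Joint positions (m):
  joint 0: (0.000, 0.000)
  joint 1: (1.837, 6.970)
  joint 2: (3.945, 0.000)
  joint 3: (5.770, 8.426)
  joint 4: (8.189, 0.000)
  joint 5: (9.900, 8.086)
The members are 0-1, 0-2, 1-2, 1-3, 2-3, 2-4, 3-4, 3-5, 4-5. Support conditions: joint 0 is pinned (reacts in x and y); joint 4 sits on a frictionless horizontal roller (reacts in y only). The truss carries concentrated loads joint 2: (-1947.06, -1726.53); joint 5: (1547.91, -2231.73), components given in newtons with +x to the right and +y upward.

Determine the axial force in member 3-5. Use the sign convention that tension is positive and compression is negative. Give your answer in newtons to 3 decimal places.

N=6 nodes, M=9 members, R=3 reactions → 2N=12, M+R=12
member 0 (0-1): L=7.2080, (cx,cy)=(0.2549,0.9670)
member 1 (0-2): L=3.9450, (cx,cy)=(1.0000,0.0000)
member 2 (1-2): L=7.2818, (cx,cy)=(0.2895,-0.9572)
member 3 (1-3): L=4.1939, (cx,cy)=(0.9378,0.3472)
member 4 (2-3): L=8.6214, (cx,cy)=(0.2117,0.9773)
member 5 (2-4): L=4.2440, (cx,cy)=(1.0000,0.0000)
member 6 (3-4): L=8.7664, (cx,cy)=(0.2759,-0.9612)
member 7 (3-5): L=4.1440, (cx,cy)=(0.9966,-0.0820)
member 8 (4-5): L=8.2650, (cx,cy)=(0.2070,0.9783)
solve A·x = −loads:
  F[0-1] = +1137.5123 N (tension)
  F[0-2] = -689.0509 N (compression)
  F[1-2] = -932.6150 N (compression)
  F[1-3] = +597.0169 N (tension)
  F[2-3] = +2679.9437 N (tension)
  F[2-4] = +420.7283 N (tension)
  F[3-4] = -3110.7157 N (compression)
  F[3-5] = +1992.2736 N (tension)
  F[4-5] = -2114.0662 N (compression)
  Rx@0 = +399.1500 N
  Ry@0 = -1099.9508 N
  Ry@4 = +5058.2108 N

1992.274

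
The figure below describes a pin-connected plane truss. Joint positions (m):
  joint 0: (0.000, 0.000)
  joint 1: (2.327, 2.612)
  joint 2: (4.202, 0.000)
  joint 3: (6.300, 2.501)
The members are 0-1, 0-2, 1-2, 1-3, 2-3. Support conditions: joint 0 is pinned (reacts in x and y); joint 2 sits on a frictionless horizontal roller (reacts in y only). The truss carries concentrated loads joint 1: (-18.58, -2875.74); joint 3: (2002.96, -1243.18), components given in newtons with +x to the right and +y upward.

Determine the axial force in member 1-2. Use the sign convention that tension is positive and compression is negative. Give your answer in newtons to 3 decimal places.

N=4 nodes, M=5 members, R=3 reactions → 2N=8, M+R=8
member 0 (0-1): L=3.4982, (cx,cy)=(0.6652,0.7467)
member 1 (0-2): L=4.2020, (cx,cy)=(1.0000,0.0000)
member 2 (1-2): L=3.2153, (cx,cy)=(0.5831,-0.8124)
member 3 (1-3): L=3.9746, (cx,cy)=(0.9996,-0.0279)
member 4 (2-3): L=3.2644, (cx,cy)=(0.6427,0.7661)
solve A·x = −loads:
  F[0-1] = +693.8815 N (tension)
  F[0-2] = +1522.8119 N (tension)
  F[1-2] = -4280.0770 N (compression)
  F[1-3] = +2977.2316 N (tension)
  F[2-3] = -1514.1399 N (compression)
  Rx@0 = -1984.3800 N
  Ry@0 = -518.0988 N
  Ry@2 = +4637.0188 N

-4280.077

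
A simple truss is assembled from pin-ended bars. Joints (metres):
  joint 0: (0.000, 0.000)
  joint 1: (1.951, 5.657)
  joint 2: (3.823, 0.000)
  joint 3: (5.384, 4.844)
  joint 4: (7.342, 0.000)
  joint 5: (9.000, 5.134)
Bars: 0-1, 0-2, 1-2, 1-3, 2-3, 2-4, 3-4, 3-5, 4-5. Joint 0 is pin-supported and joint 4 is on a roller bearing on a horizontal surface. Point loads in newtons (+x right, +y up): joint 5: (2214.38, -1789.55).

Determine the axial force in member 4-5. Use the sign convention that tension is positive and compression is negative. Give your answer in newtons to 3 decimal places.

-2122.141

N=6 nodes, M=9 members, R=3 reactions → 2N=12, M+R=12
member 0 (0-1): L=5.9840, (cx,cy)=(0.3260,0.9454)
member 1 (0-2): L=3.8230, (cx,cy)=(1.0000,0.0000)
member 2 (1-2): L=5.9587, (cx,cy)=(0.3142,-0.9494)
member 3 (1-3): L=3.5280, (cx,cy)=(0.9731,-0.2304)
member 4 (2-3): L=5.0893, (cx,cy)=(0.3067,0.9518)
member 5 (2-4): L=3.5190, (cx,cy)=(1.0000,0.0000)
member 6 (3-4): L=5.2248, (cx,cy)=(0.3748,-0.9271)
member 7 (3-5): L=3.6276, (cx,cy)=(0.9968,0.0799)
member 8 (4-5): L=5.3951, (cx,cy)=(0.3073,0.9516)
solve A·x = −loads:
  F[0-1] = +2065.4216 N (tension)
  F[0-2] = +1540.9761 N (tension)
  F[1-2] = -2413.8395 N (compression)
  F[1-3] = +1471.3433 N (tension)
  F[2-3] = +2407.6763 N (tension)
  F[2-4] = +44.1515 N (tension)
  F[3-4] = -1858.0746 N (compression)
  F[3-5] = +2875.7536 N (tension)
  F[4-5] = -2122.1410 N (compression)
  Rx@0 = -2214.3800 N
  Ry@0 = -1952.5607 N
  Ry@4 = +3742.1107 N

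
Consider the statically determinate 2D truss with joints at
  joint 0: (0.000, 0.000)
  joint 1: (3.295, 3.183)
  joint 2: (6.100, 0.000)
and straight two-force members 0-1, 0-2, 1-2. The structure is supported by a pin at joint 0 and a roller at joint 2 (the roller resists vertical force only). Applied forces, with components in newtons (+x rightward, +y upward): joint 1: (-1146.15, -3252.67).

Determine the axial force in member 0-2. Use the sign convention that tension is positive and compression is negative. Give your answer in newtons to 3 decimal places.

N=3 nodes, M=3 members, R=3 reactions → 2N=6, M+R=6
member 0 (0-1): L=4.5813, (cx,cy)=(0.7192,0.6948)
member 1 (0-2): L=6.1000, (cx,cy)=(1.0000,0.0000)
member 2 (1-2): L=4.2426, (cx,cy)=(0.6612,-0.7503)
solve A·x = −loads:
  F[0-1] = -3013.5685 N (compression)
  F[0-2] = +1021.2828 N (tension)
  F[1-2] = -1544.6978 N (compression)
  Rx@0 = +1146.1500 N
  Ry@0 = +2093.7598 N
  Ry@2 = +1158.9102 N

1021.283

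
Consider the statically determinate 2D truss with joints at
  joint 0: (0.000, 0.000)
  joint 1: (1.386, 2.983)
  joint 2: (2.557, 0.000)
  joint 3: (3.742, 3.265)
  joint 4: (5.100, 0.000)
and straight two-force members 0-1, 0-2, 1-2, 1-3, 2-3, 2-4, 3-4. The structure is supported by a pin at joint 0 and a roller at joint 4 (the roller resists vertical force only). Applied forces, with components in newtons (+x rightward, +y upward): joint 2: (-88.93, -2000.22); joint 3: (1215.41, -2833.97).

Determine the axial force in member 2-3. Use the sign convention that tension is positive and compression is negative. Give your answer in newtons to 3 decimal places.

N=5 nodes, M=7 members, R=3 reactions → 2N=10, M+R=10
member 0 (0-1): L=3.2893, (cx,cy)=(0.4214,0.9069)
member 1 (0-2): L=2.5570, (cx,cy)=(1.0000,0.0000)
member 2 (1-2): L=3.2046, (cx,cy)=(0.3654,-0.9308)
member 3 (1-3): L=2.3728, (cx,cy)=(0.9929,0.1188)
member 4 (2-3): L=3.4734, (cx,cy)=(0.3412,0.9400)
member 5 (2-4): L=2.5430, (cx,cy)=(1.0000,0.0000)
member 6 (3-4): L=3.5362, (cx,cy)=(0.3840,-0.9233)
solve A·x = −loads:
  F[0-1] = -1073.8671 N (compression)
  F[0-2] = +1578.9757 N (tension)
  F[1-2] = +943.7018 N (tension)
  F[1-3] = -803.0260 N (compression)
  F[2-3] = +1193.3772 N (tension)
  F[2-4] = +1605.6061 N (tension)
  F[3-4] = -4180.9067 N (compression)
  Rx@0 = -1126.4800 N
  Ry@0 = +973.8779 N
  Ry@4 = +3860.3121 N

1193.377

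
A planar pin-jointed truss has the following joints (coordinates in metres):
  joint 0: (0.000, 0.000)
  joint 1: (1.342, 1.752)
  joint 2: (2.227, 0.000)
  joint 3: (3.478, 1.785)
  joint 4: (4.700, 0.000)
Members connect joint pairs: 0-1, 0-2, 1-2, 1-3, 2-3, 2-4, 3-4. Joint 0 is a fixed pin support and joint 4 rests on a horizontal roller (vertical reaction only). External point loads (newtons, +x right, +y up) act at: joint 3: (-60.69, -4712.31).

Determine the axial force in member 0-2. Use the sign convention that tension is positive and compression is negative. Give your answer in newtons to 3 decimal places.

895.447

N=5 nodes, M=7 members, R=3 reactions → 2N=10, M+R=10
member 0 (0-1): L=2.2069, (cx,cy)=(0.6081,0.7939)
member 1 (0-2): L=2.2270, (cx,cy)=(1.0000,0.0000)
member 2 (1-2): L=1.9628, (cx,cy)=(0.4509,-0.8926)
member 3 (1-3): L=2.1363, (cx,cy)=(0.9999,0.0154)
member 4 (2-3): L=2.1797, (cx,cy)=(0.5739,0.8189)
member 5 (2-4): L=2.4730, (cx,cy)=(1.0000,0.0000)
member 6 (3-4): L=2.1632, (cx,cy)=(0.5649,-0.8252)
solve A·x = −loads:
  F[0-1] = -1572.3629 N (compression)
  F[0-2] = +895.4466 N (tension)
  F[1-2] = +1371.2147 N (tension)
  F[1-3] = -1574.5750 N (compression)
  F[2-3] = -1494.5827 N (compression)
  F[2-4] = +2371.4742 N (tension)
  F[3-4] = -4198.0474 N (compression)
  Rx@0 = +60.6900 N
  Ry@0 = +1248.2499 N
  Ry@4 = +3464.0601 N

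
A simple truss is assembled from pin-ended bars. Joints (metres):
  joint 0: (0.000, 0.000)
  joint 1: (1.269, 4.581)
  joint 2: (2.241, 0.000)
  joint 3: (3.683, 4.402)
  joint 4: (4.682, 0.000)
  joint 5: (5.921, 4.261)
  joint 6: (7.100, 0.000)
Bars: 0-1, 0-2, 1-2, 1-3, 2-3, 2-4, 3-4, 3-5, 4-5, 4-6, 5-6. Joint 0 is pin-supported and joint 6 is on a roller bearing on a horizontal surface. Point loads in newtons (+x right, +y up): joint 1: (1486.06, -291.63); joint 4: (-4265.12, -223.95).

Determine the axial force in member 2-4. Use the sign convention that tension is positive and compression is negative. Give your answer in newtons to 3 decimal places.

-3416.573

N=7 nodes, M=11 members, R=3 reactions → 2N=14, M+R=14
member 0 (0-1): L=4.7535, (cx,cy)=(0.2670,0.9637)
member 1 (0-2): L=2.2410, (cx,cy)=(1.0000,0.0000)
member 2 (1-2): L=4.6830, (cx,cy)=(0.2076,-0.9782)
member 3 (1-3): L=2.4206, (cx,cy)=(0.9973,-0.0739)
member 4 (2-3): L=4.6322, (cx,cy)=(0.3113,0.9503)
member 5 (2-4): L=2.4410, (cx,cy)=(1.0000,0.0000)
member 6 (3-4): L=4.5139, (cx,cy)=(0.2213,-0.9752)
member 7 (3-5): L=2.2424, (cx,cy)=(0.9980,-0.0629)
member 8 (4-5): L=4.4375, (cx,cy)=(0.2792,0.9602)
member 9 (4-6): L=2.4180, (cx,cy)=(1.0000,0.0000)
member 10 (5-6): L=4.4211, (cx,cy)=(0.2667,-0.9638)
solve A·x = −loads:
  F[0-1] = +667.2639 N (tension)
  F[0-2] = -2957.1929 N (compression)
  F[1-2] = -870.0311 N (compression)
  F[1-3] = -1130.4385 N (compression)
  F[2-3] = +895.5843 N (tension)
  F[2-4] = -3416.5732 N (compression)
  F[3-4] = -916.7316 N (compression)
  F[3-5] = -646.9408 N (compression)
  F[4-5] = +1164.2519 N (tension)
  F[4-6] = +320.5871 N (tension)
  F[5-6] = -1202.1618 N (compression)
  Rx@0 = +2779.0600 N
  Ry@0 = -643.0472 N
  Ry@6 = +1158.6272 N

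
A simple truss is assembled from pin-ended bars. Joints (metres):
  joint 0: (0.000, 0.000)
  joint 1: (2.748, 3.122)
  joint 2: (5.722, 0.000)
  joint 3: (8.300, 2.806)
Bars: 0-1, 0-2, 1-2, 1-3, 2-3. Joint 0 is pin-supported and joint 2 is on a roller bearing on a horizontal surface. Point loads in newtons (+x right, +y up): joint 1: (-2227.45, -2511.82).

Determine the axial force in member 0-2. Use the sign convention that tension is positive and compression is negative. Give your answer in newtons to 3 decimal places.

N=4 nodes, M=5 members, R=3 reactions → 2N=8, M+R=8
member 0 (0-1): L=4.1591, (cx,cy)=(0.6607,0.7506)
member 1 (0-2): L=5.7220, (cx,cy)=(1.0000,0.0000)
member 2 (1-2): L=4.3118, (cx,cy)=(0.6897,-0.7241)
member 3 (1-3): L=5.5610, (cx,cy)=(0.9984,-0.0568)
member 4 (2-3): L=3.8105, (cx,cy)=(0.6766,0.7364)
solve A·x = −loads:
  F[0-1] = -3358.2680 N (compression)
  F[0-2] = -8.5933 N (compression)
  F[1-2] = +12.4587 N (tension)
  F[1-3] = -0.0000 N (tension)
  F[2-3] = +0.0000 N (tension)
  Rx@0 = +2227.4500 N
  Ry@0 = +2520.8409 N
  Ry@2 = -9.0209 N

-8.593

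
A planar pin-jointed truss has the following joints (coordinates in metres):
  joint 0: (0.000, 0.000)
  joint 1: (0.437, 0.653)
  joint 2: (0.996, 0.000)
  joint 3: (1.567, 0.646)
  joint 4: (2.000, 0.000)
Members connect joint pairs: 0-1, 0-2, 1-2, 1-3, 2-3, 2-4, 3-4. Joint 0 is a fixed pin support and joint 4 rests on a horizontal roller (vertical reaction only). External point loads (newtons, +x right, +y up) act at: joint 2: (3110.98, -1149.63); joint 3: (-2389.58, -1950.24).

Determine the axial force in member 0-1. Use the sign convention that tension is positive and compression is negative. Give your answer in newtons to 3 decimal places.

-2131.199

N=5 nodes, M=7 members, R=3 reactions → 2N=10, M+R=10
member 0 (0-1): L=0.7857, (cx,cy)=(0.5562,0.8311)
member 1 (0-2): L=0.9960, (cx,cy)=(1.0000,0.0000)
member 2 (1-2): L=0.8596, (cx,cy)=(0.6503,-0.7597)
member 3 (1-3): L=1.1300, (cx,cy)=(1.0000,-0.0062)
member 4 (2-3): L=0.8622, (cx,cy)=(0.6623,0.7493)
member 5 (2-4): L=1.0040, (cx,cy)=(1.0000,0.0000)
member 6 (3-4): L=0.7777, (cx,cy)=(0.5568,-0.8307)
solve A·x = −loads:
  F[0-1] = -2131.1990 N (compression)
  F[0-2] = +1906.7043 N (tension)
  F[1-2] = +2353.6625 N (tension)
  F[1-3] = -2715.9719 N (compression)
  F[2-3] = -851.9980 N (compression)
  F[2-4] = +890.5955 N (tension)
  F[3-4] = -1599.5591 N (compression)
  Rx@0 = -721.4000 N
  Ry@0 = +1771.1756 N
  Ry@4 = +1328.6944 N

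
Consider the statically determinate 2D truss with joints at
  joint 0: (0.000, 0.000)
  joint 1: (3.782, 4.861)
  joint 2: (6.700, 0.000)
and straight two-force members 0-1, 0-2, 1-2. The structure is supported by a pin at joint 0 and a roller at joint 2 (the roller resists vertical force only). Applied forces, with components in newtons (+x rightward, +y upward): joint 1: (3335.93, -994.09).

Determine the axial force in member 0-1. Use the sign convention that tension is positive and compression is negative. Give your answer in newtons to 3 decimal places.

N=3 nodes, M=3 members, R=3 reactions → 2N=6, M+R=6
member 0 (0-1): L=6.1590, (cx,cy)=(0.6141,0.7893)
member 1 (0-2): L=6.7000, (cx,cy)=(1.0000,0.0000)
member 2 (1-2): L=5.6696, (cx,cy)=(0.5147,-0.8574)
solve A·x = −loads:
  F[0-1] = +2517.9959 N (tension)
  F[0-2] = +1789.7187 N (tension)
  F[1-2] = -3477.3609 N (compression)
  Rx@0 = -3335.9300 N
  Ry@0 = -1987.3434 N
  Ry@2 = +2981.4334 N

2517.996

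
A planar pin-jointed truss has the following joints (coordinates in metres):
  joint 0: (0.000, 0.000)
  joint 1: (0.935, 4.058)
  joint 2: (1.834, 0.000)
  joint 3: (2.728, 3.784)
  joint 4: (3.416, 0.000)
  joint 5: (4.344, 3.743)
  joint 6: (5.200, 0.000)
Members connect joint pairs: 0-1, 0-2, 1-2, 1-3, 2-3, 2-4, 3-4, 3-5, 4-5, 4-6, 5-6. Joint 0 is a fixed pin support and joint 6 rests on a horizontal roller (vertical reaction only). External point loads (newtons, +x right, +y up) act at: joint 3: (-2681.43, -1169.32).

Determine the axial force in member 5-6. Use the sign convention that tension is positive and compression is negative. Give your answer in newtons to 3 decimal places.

N=7 nodes, M=11 members, R=3 reactions → 2N=14, M+R=14
member 0 (0-1): L=4.1643, (cx,cy)=(0.2245,0.9745)
member 1 (0-2): L=1.8340, (cx,cy)=(1.0000,0.0000)
member 2 (1-2): L=4.1564, (cx,cy)=(0.2163,-0.9763)
member 3 (1-3): L=1.8138, (cx,cy)=(0.9885,-0.1511)
member 4 (2-3): L=3.8882, (cx,cy)=(0.2299,0.9732)
member 5 (2-4): L=1.5820, (cx,cy)=(1.0000,0.0000)
member 6 (3-4): L=3.8460, (cx,cy)=(0.1789,-0.9839)
member 7 (3-5): L=1.6165, (cx,cy)=(0.9997,-0.0254)
member 8 (4-5): L=3.8563, (cx,cy)=(0.2406,0.9706)
member 9 (4-6): L=1.7840, (cx,cy)=(1.0000,0.0000)
member 10 (5-6): L=3.8396, (cx,cy)=(0.2229,-0.9748)
solve A·x = −loads:
  F[0-1] = -2572.8219 N (compression)
  F[0-2] = -2103.7639 N (compression)
  F[1-2] = +2751.4873 N (tension)
  F[1-3] = -1186.4101 N (compression)
  F[2-3] = -2760.3104 N (compression)
  F[2-4] = -873.9622 N (compression)
  F[3-4] = +1343.4055 N (tension)
  F[3-5] = +633.8504 N (tension)
  F[4-5] = -1361.7534 N (compression)
  F[4-6] = -305.9492 N (compression)
  F[5-6] = +1372.3512 N (tension)
  Rx@0 = +2681.4300 N
  Ry@0 = +2507.1327 N
  Ry@6 = -1337.8127 N

1372.351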